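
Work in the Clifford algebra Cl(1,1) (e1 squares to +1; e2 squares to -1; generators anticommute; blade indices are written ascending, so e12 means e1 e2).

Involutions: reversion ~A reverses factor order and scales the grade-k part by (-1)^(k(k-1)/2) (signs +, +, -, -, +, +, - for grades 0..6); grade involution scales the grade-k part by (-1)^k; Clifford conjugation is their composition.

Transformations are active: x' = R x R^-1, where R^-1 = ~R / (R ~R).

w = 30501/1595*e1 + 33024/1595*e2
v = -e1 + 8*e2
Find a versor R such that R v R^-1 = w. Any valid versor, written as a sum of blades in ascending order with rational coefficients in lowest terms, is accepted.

Equal squares first: v^2 = w^2 = -63. Then v + w = 28906/1595*e1 + 45784/1595*e2 is a versor taking v to w, provided it is invertible.
Answer: 28906/1595*e1 + 45784/1595*e2


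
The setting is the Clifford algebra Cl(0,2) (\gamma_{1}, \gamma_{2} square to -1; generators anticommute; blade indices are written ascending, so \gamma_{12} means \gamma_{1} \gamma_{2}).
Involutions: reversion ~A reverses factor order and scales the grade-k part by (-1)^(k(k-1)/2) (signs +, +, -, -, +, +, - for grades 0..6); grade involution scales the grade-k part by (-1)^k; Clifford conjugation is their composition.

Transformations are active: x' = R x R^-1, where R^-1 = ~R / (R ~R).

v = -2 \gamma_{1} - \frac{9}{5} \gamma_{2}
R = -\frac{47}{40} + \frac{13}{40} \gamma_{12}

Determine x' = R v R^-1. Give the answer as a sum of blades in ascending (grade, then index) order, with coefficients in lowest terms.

~R = -\frac{47}{40} - \frac{13}{40} \gamma_{12}, and R ~R = \frac{1189}{800}, so R^-1 = ~R / (\frac{1189}{800}).
R v = \frac{587}{200} \gamma_{1} + \frac{293}{200} \gamma_{2}
Answer: -\frac{15699}{5945} \gamma_{1} - \frac{614}{1189} \gamma_{2}


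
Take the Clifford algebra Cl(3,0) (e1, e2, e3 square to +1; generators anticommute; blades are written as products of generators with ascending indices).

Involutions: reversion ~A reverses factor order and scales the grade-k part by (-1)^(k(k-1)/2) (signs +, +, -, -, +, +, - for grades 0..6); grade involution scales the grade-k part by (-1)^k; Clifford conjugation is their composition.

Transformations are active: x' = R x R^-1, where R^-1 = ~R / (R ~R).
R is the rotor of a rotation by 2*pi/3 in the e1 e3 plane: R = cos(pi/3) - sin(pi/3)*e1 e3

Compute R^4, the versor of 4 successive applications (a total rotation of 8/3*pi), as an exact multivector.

Because a rotor carries half the rotation angle, composing 4 copies of this e1 e3-plane rotor multiplies the phase: 4*(pi/3) = 4*pi/3, hence R^4 = cos(4*pi/3) - sin(4*pi/3)*e1 e3.
cos(4*pi/3) = -1/2 and sin(4*pi/3) = -sqrt(3)/2, so R^4 = -1/2 + sqrt(3)/2*e1 e3. The net rotation is 2/3*pi (after discarding 1 full turn, each of which contributes a factor -1 to the rotor); the rotor keeps the half-angle phase exactly.
Answer: -1/2 + sqrt(3)/2*e1 e3


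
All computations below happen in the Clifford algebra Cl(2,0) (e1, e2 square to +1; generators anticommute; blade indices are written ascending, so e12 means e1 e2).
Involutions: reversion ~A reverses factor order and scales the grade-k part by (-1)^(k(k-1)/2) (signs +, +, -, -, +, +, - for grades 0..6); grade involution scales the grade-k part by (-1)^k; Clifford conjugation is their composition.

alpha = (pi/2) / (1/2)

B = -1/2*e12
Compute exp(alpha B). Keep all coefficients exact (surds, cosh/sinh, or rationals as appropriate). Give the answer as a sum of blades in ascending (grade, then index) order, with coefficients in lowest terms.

B^2 = (-1/2)^2*(e12)^2 = 1/4*(-1) = -1/4 (a basis 2-blade squares to minus the product of its generators' squares).
B^2 = -1/4 — the series telescopes trigonometrically here: l = 1/2, alpha*l = pi/2, so exp(alpha B) = cos(pi/2) + (sin(pi/2)/(1/2))*B = 0 + (2)*B.
Answer: -e12


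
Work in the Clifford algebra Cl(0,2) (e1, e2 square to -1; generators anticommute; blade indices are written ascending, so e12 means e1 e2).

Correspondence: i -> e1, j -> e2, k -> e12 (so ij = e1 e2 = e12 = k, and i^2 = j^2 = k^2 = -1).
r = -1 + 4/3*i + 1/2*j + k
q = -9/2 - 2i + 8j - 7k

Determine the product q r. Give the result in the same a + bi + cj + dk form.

In blades: q = -9/2 - 2*e1 + 8*e2 - 7*e12, r = -1 + 4/3*e1 + 1/2*e2 + e12.
Distribute q over r term by term (generator squares from the signature, products reordered to ascending indices): (-9/2)*r = 9/2 - 6*e1 - 9/4*e2 - 9/2*e12; (-2*e1)*r = 8/3 + 2*e1 + 2*e2 - e12; (8*e2)*r = -4 + 8*e1 - 8*e2 - 32/3*e12; (-7*e12)*r = 7 + 7/2*e1 - 28/3*e2 + 7*e12.
Sum: 61/6 + 15/2*e1 - 211/12*e2 - 55/6*e12; translating back through the correspondence:
Answer: 61/6 + 15/2*i - 211/12*j - 55/6*k


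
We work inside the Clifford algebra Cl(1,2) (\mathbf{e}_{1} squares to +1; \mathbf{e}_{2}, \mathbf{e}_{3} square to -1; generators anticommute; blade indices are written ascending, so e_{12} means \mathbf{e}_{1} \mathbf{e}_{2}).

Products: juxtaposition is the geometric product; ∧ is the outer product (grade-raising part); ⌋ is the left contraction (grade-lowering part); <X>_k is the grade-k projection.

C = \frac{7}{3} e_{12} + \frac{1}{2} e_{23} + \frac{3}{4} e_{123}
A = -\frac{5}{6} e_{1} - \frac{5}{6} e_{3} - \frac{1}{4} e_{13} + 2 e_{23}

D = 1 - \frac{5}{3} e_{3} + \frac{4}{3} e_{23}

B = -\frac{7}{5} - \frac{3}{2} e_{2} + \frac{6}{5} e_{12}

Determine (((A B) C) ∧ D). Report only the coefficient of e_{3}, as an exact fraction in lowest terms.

step 1: \frac{7}{6} e_{1} - e_{2} - \frac{11}{6} e_{3} + \frac{5}{4} e_{12} + \frac{11}{4} e_{13} - \frac{87}{20} e_{23} - \frac{11}{8} e_{123}
step 2: \frac{2939}{480} + \frac{97}{60} e_{1} - \frac{37}{144} e_{2} - \frac{85}{48} e_{3} + \frac{11}{4} e_{12} - \frac{461}{40} e_{13} + \frac{175}{24} e_{23} - \frac{133}{36} e_{123}
step 3: \frac{2939}{480} + \frac{97}{60} e_{1} - \frac{37}{144} e_{2} - \frac{3449}{288} e_{3} + \frac{11}{4} e_{12} - \frac{5119}{360} e_{13} + \frac{34309}{2160} e_{23} - \frac{551}{90} e_{123}
Answer: -\frac{3449}{288}


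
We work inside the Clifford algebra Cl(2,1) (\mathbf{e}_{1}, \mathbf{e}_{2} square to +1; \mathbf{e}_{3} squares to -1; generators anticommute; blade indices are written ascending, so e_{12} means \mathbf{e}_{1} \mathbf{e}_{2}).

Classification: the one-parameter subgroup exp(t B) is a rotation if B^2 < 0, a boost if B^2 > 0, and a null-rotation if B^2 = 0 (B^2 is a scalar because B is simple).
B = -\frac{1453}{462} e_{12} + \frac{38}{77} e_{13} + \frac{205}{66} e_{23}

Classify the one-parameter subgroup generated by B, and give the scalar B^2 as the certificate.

B^2 term by term: the squares give (-\frac{1453}{462})^2*(e_{12})^2 + (\frac{38}{77})^2*(e_{13})^2 + (\frac{205}{66})^2*(e_{23})^2 = \frac{2111209}{213444}*(-1) + \frac{1444}{5929}*(+1) + \frac{42025}{4356}*(+1) = 0 (each basis 2-blade squares to minus the product of its generators' squares); cross terms between blades sharing an index anticommute and cancel. So B^2 = 0.
Answer: null-rotation, certificate B^2 = 0. Why this suffices: the scalar 0 survives any versor conjugation, so its sign alone determines the class however B is presented.


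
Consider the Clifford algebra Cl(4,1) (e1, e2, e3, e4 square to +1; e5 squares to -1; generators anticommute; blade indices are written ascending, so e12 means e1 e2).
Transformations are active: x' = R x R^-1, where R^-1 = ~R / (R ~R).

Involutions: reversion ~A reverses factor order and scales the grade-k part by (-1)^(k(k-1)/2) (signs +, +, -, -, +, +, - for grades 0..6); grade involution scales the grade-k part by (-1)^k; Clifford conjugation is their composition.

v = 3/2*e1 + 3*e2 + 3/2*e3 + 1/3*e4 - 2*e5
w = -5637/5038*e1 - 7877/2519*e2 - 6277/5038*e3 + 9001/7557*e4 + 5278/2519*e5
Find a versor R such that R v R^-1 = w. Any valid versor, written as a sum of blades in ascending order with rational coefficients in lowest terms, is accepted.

Key observation: q(v) = q(w) = 173/18 (sandwiches preserve the norm), so R = v + w = 960/2519*e1 - 320/2519*e2 + 640/2519*e3 + 3840/2519*e4 + 240/2519*e5 works whenever it is invertible — the component of v along it is kept and (v - w)/2 reverses, sending v to w.
Answer: 960/2519*e1 - 320/2519*e2 + 640/2519*e3 + 3840/2519*e4 + 240/2519*e5


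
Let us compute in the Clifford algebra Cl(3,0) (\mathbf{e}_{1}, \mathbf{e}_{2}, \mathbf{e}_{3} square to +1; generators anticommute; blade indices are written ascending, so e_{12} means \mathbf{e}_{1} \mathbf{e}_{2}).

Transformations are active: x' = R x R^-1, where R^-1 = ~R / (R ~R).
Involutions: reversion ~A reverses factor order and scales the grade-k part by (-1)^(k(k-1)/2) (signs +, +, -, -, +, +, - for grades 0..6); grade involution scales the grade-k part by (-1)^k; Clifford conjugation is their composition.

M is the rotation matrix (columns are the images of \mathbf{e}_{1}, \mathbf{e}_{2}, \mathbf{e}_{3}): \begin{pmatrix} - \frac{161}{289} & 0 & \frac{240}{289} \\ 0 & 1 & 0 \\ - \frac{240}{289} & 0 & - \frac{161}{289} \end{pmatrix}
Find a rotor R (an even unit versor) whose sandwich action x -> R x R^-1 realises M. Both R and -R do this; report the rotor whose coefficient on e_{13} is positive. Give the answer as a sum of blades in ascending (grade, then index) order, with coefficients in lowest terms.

Method: write R = a + b12*e_{12} + b13*e_{13} + b23*e_{23} with a^2 + b12^2 + b13^2 + b23^2 = 1 (so R^-1 = ~R). Expanding the columns R e_j ~R gives tr M = 4a^2 - 1 and, from the antisymmetric part, M21 - M12 = -4a*b12, M13 - M31 = 4a*b13, M32 - M23 = -4a*b23.
Here tr M = -\frac{33}{289}, so a^2 = (1 + tr M)/4 = \frac{64}{289} and a = ±\frac{8}{17}. Taking a = \frac{8}{17}: M21 - M12 = 0, M13 - M31 = \frac{480}{289}, M32 - M23 = 0, giving b12 = 0, b13 = \frac{15}{17}, b23 = 0, i.e. R = \frac{8}{17} + \frac{15}{17} e_{13}.
Its e_{13} coefficient is already positive.
Answer: \frac{8}{17} + \frac{15}{17} e_{13}. Uniqueness: Spin(3) -> SO(3) maps R and -R to the same rotation of trace -\frac{33}{289}; fixing the sign of the e_{13} coefficient removes the ambiguity.


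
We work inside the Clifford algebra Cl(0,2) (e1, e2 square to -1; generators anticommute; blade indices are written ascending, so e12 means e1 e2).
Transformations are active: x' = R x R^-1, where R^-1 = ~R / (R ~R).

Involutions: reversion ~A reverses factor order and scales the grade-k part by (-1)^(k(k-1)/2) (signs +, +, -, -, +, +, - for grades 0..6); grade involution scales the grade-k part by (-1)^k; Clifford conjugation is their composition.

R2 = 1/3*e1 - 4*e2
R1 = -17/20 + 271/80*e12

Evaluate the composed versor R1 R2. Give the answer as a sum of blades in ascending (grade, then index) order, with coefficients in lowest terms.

Distribute over the terms of R1 (each basis-blade product reordered to ascending indices, repeated generators contracted through their squares):
(-17/20) R2 = -17/60*e1 + 17/5*e2
(271/80*e12) R2 = 271/20*e1 + 271/240*e2
Summing the partial products and collecting blades:
Answer: 199/15*e1 + 1087/240*e2


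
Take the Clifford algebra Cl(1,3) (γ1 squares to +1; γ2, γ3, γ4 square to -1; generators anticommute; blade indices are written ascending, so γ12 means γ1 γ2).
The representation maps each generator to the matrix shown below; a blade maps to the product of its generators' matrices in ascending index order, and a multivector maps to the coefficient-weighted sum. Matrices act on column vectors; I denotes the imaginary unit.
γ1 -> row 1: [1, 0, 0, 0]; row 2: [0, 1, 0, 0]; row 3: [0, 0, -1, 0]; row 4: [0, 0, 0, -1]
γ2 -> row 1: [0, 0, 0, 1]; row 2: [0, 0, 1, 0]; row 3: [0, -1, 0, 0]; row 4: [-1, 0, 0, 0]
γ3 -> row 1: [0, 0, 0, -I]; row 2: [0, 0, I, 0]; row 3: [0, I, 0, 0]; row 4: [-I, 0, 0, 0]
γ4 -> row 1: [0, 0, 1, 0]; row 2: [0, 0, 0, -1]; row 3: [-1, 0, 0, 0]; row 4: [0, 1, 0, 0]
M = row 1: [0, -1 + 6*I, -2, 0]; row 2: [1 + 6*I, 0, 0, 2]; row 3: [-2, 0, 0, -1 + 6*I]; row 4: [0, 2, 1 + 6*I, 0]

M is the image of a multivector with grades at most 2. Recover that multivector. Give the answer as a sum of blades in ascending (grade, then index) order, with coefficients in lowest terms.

Method: the blade images are trace-orthogonal — tr(rho(e_A) rho(e_B)^-1) = 4 if A = B and 0 otherwise — and rho(e_A)^-1 = (e_A)^2 * rho(e_A) with (e_A)^2 = +1 or -1, so the coefficient of e_A in the preimage is (e_A)^2 * tr(M rho(e_A))/4.
Nonzero projections over blades of grade <= 2: γ14: (γ14)^2 = +1, tr(M rho(γ14)) = -8, coefficient -2; γ24: (γ24)^2 = -1, tr(M rho(γ24)) = 4, coefficient -1; γ34: (γ34)^2 = -1, tr(M rho(γ34)) = 24, coefficient -6. Every other blade of grade <= 2 projects to 0.
Answer: -2*γ14 - γ24 - 6*γ34


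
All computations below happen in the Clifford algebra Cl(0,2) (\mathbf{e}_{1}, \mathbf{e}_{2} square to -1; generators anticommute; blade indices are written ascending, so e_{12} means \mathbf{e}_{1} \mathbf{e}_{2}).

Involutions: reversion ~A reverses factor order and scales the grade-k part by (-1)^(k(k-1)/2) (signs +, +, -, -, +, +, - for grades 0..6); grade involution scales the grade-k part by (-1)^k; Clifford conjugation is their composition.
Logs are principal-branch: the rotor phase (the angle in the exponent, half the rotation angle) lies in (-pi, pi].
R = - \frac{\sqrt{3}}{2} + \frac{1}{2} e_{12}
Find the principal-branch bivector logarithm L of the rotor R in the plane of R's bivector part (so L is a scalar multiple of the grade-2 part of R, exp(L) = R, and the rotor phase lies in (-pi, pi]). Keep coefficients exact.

The scalar part of R is - \frac{\sqrt{3}}{2}, so the principal-branch rotor phase is pinned; divide the bivector part by its sine to get the unit plane — L is the phase times that plane.
Concretely: cos(phase) = - \frac{\sqrt{3}}{2} gives phase = ±\frac{5 \pi}{6}, and since phase/sin(phase) is even the sign is immaterial: L = (phase/sin(phase)) * <R>_2 = (\frac{5 \pi}{3}) * <R>_2.
Answer: \frac{5 \pi}{6} e_{12}


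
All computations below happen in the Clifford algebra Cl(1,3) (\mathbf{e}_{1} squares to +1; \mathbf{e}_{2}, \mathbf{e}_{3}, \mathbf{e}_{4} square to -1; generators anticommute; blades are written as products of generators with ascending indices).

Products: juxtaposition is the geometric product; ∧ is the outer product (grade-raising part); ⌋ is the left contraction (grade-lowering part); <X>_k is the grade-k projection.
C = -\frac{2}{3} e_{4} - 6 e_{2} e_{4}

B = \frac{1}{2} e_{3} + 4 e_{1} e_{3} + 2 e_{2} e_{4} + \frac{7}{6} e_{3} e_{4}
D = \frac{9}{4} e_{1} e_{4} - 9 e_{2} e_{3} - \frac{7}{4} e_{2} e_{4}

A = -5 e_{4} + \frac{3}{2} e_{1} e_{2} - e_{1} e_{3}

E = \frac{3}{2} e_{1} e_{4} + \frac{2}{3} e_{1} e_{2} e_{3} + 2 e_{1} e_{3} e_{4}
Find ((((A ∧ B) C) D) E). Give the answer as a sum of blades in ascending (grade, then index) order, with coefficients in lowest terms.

step 1: \frac{5}{2} e_{3} e_{4} + \frac{3}{4} e_{1} e_{2} e_{3} - 20 e_{1} e_{3} e_{4} + \frac{15}{4} e_{1} e_{2} e_{3} e_{4}
step 2: \frac{5}{3} e_{3} - \frac{215}{6} e_{1} e_{3} + 15 e_{2} e_{3} - \frac{235}{2} e_{1} e_{2} e_{3} - \frac{9}{2} e_{1} e_{3} e_{4} - \frac{1}{2} e_{1} e_{2} e_{3} e_{4}
step 3: 135 - \frac{2115}{2} e_{1} - 15 e_{2} + \frac{81}{8} e_{3} + \frac{645}{2} e_{1} e_{2} + \frac{7}{8} e_{1} e_{3} - \frac{9}{2} e_{1} e_{4} - \frac{9}{8} e_{2} e_{3} + \frac{435}{8} e_{3} e_{4} - \frac{63}{8} e_{1} e_{2} e_{3} + \frac{81}{2} e_{1} e_{2} e_{4} + \frac{1615}{8} e_{1} e_{3} e_{4} - \frac{6275}{24} e_{2} e_{3} e_{4} - \frac{695}{24} e_{1} e_{2} e_{3} e_{4}
step 4: -\frac{1621}{4} - 108 e_{1} - \frac{477}{4} e_{2} - \frac{1261}{16} e_{3} - \frac{57737}{36} e_{4} - \frac{1589}{3} e_{1} e_{2} - \frac{1465}{16} e_{1} e_{3} + \frac{436}{9} e_{1} e_{4} - \frac{10679}{16} e_{2} e_{3} - \frac{4001}{12} e_{2} e_{4} - \frac{34293}{16} e_{3} e_{4} - \frac{4835}{16} e_{1} e_{2} e_{3} + 61 e_{1} e_{2} e_{4} + \frac{4077}{16} e_{1} e_{3} e_{4} - \frac{10461}{16} e_{2} e_{3} e_{4} + \frac{453}{16} e_{1} e_{2} e_{3} e_{4}
Answer: -\frac{1621}{4} - 108 e_{1} - \frac{477}{4} e_{2} - \frac{1261}{16} e_{3} - \frac{57737}{36} e_{4} - \frac{1589}{3} e_{1} e_{2} - \frac{1465}{16} e_{1} e_{3} + \frac{436}{9} e_{1} e_{4} - \frac{10679}{16} e_{2} e_{3} - \frac{4001}{12} e_{2} e_{4} - \frac{34293}{16} e_{3} e_{4} - \frac{4835}{16} e_{1} e_{2} e_{3} + 61 e_{1} e_{2} e_{4} + \frac{4077}{16} e_{1} e_{3} e_{4} - \frac{10461}{16} e_{2} e_{3} e_{4} + \frac{453}{16} e_{1} e_{2} e_{3} e_{4}


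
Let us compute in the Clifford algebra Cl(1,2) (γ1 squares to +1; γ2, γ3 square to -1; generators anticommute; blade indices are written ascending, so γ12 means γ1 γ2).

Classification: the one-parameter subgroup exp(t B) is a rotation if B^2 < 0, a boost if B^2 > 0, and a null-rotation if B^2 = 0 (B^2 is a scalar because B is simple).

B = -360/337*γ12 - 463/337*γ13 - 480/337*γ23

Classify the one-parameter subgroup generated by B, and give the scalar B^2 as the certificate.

B^2 term by term: the squares give (-360/337)^2*(γ12)^2 + (-463/337)^2*(γ13)^2 + (-480/337)^2*(γ23)^2 = 129600/113569*(+1) + 214369/113569*(+1) + 230400/113569*(-1) = 1 (each basis 2-blade squares to minus the product of its generators' squares); cross terms between blades sharing an index anticommute and cancel. So B^2 = 1.
Answer: boost, certificate B^2 = 1. Key observation: B^2 = 1 is a conjugation invariant, so its sign decides the class regardless of the surface form of B.


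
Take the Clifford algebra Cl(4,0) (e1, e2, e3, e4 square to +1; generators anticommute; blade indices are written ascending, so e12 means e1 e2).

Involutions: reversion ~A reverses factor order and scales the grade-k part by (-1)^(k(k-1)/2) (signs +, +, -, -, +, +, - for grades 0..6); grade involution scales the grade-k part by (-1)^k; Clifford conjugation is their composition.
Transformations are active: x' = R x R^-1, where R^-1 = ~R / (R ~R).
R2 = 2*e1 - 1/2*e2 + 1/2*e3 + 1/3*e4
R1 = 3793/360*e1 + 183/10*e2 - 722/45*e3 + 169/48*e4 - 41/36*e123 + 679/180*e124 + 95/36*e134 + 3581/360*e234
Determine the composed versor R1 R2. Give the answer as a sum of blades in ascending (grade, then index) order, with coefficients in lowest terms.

Distribute over the terms of R2 (each basis-blade product reordered to ascending indices, repeated generators contracted through their squares):
R1 (2*e1) = 3793/180 - 183/5*e12 + 1444/45*e13 - 169/24*e14 - 41/18*e23 + 679/90*e24 + 95/18*e34 - 3581/180*e1234
R1 (-1/2*e2) = -183/20 - 3793/720*e12 - 41/72*e13 + 679/360*e14 - 361/45*e23 + 169/96*e24 - 3581/720*e34 - 95/72*e1234
R1 (1/2*e3) = -361/45 - 41/72*e12 + 3793/720*e13 - 95/72*e14 + 183/20*e23 - 3581/720*e24 - 169/96*e34 - 679/360*e1234
R1 (1/3*e4) = 169/144 + 679/540*e12 + 95/108*e13 + 3793/1080*e14 + 3581/1080*e23 + 61/10*e24 - 722/135*e34 - 41/108*e1234
Summing the partial products and collecting blades:
Answer: 3653/720 - 88949/2160*e12 + 81361/2160*e13 - 80/27*e14 + 2339/1080*e23 + 1669/160*e24 - 5879/864*e34 - 12679/540*e1234


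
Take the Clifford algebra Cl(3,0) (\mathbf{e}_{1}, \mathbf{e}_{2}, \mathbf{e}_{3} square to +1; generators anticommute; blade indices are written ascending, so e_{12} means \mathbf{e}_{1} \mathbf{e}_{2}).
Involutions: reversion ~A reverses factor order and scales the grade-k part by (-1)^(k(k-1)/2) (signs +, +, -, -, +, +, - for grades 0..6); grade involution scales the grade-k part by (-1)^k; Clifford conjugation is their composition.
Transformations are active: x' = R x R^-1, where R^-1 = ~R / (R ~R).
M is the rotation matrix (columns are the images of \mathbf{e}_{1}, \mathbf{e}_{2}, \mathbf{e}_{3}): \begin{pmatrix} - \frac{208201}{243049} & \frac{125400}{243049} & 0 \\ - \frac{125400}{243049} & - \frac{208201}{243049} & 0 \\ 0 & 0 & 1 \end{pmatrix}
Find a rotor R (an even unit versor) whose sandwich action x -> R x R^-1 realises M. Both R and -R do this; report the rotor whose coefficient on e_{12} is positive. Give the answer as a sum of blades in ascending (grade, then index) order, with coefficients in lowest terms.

Method: write R = a + b12*e_{12} + b13*e_{13} + b23*e_{23} with a^2 + b12^2 + b13^2 + b23^2 = 1 (so R^-1 = ~R). Expanding the columns R e_j ~R gives tr M = 4a^2 - 1 and, from the antisymmetric part, M21 - M12 = -4a*b12, M13 - M31 = 4a*b13, M32 - M23 = -4a*b23.
Here tr M = -\frac{173353}{243049}, so a^2 = (1 + tr M)/4 = \frac{17424}{243049} and a = ±\frac{132}{493}. Taking a = \frac{132}{493}: M21 - M12 = -\frac{250800}{243049}, M13 - M31 = 0, M32 - M23 = 0, giving b12 = \frac{475}{493}, b13 = 0, b23 = 0, i.e. R = \frac{132}{493} + \frac{475}{493} e_{12}.
Its e_{12} coefficient is already positive.
Answer: \frac{132}{493} + \frac{475}{493} e_{12}. Sheet selection: the two-to-one cover makes ±R indistinguishable at the matrix level (trace -\frac{173353}{243049}), so uniqueness comes from the required sign on e_{12}.


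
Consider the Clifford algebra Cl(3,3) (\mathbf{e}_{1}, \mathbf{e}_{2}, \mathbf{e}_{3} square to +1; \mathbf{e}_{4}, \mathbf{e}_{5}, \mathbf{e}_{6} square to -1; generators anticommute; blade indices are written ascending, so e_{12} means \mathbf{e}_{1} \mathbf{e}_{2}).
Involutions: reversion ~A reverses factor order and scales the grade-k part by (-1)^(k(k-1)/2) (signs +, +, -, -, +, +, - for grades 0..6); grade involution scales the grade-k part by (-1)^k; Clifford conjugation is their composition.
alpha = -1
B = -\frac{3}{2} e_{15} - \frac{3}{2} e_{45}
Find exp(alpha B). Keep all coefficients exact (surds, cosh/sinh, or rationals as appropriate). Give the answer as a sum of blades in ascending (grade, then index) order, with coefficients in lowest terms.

B^2 term by term: the squares give (-\frac{3}{2})^2*(e_{15})^2 + (-\frac{3}{2})^2*(e_{45})^2 = \frac{9}{4}*(+1) + \frac{9}{4}*(-1) = 0 (each basis 2-blade squares to minus the product of its generators' squares); cross terms between blades sharing an index anticommute and cancel. So B^2 = 0.
B^2 = 0, hence only two terms survive: exp(alpha B) = 1 + alpha B (parabolic case).
Answer: 1 + \frac{3}{2} e_{15} + \frac{3}{2} e_{45}


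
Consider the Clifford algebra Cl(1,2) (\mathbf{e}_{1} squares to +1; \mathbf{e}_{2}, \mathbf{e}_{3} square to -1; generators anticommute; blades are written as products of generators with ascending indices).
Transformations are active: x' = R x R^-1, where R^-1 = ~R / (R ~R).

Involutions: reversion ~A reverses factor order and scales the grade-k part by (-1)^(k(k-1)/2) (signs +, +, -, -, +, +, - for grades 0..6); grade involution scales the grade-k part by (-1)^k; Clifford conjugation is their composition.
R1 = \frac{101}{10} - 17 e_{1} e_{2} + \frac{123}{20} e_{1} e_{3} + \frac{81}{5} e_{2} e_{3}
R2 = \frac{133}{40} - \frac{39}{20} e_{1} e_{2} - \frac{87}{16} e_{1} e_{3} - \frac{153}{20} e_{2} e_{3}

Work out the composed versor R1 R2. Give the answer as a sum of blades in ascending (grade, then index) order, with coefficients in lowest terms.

Distribute over the terms of R1 (each basis-blade product reordered to ascending indices, repeated generators contracted through their squares):
(\frac{101}{10}) R2 = \frac{13433}{400} - \frac{3939}{200} e_{1} e_{2} - \frac{8787}{160} e_{1} e_{3} - \frac{15453}{200} e_{2} e_{3}
(-17 e_{1} e_{2}) R2 = \frac{663}{20} - \frac{2261}{40} e_{1} e_{2} - \frac{2601}{20} e_{1} e_{3} - \frac{1479}{16} e_{2} e_{3}
(\frac{123}{20} e_{1} e_{3}) R2 = -\frac{10701}{320} - \frac{18819}{400} e_{1} e_{2} + \frac{16359}{800} e_{1} e_{3} - \frac{4797}{400} e_{2} e_{3}
(\frac{81}{5} e_{2} e_{3}) R2 = \frac{12393}{100} + \frac{7047}{80} e_{1} e_{2} - \frac{3159}{100} e_{1} e_{3} + \frac{10773}{200} e_{2} e_{3}
Summing the partial products and collecting blades:
Answer: \frac{50311}{320} - \frac{1759}{50} e_{1} e_{2} - \frac{19611}{100} e_{1} e_{3} - \frac{12783}{100} e_{2} e_{3}


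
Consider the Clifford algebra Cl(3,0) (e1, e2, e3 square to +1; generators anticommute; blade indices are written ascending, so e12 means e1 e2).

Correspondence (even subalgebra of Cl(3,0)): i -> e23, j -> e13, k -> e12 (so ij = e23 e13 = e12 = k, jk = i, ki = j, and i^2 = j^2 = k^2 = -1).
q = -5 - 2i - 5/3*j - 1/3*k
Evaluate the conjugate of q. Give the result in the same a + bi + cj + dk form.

In blades: q = -5 - 1/3*e12 - 5/3*e13 - 2*e23.
Quaternion conjugation is reversion on the even subalgebra: the scalar is fixed and every grade-2 blade flips sign, giving -5 + 1/3*e12 + 5/3*e13 + 2*e23; translating back:
Answer: -5 + 2i + 5/3*j + 1/3*k


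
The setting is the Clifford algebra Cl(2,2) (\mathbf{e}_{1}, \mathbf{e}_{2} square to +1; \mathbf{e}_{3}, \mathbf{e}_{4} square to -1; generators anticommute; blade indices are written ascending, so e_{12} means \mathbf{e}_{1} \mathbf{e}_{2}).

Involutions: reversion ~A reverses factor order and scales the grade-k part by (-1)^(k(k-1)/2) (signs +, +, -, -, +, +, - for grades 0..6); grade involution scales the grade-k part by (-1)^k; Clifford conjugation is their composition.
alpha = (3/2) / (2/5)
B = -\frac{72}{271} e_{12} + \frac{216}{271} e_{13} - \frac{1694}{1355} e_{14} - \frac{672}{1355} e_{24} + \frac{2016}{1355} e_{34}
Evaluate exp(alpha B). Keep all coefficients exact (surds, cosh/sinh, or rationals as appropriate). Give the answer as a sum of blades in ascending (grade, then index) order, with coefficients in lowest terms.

B^2 term by term: the squares give (-\frac{72}{271})^2*(e_{12})^2 + (\frac{216}{271})^2*(e_{13})^2 + (-\frac{1694}{1355})^2*(e_{14})^2 + (-\frac{672}{1355})^2*(e_{24})^2 + (\frac{2016}{1355})^2*(e_{34})^2 = \frac{5184}{73441}*(-1) + \frac{46656}{73441}*(+1) + \frac{2869636}{1836025}*(+1) + \frac{451584}{1836025}*(+1) + \frac{4064256}{1836025}*(-1) = \frac{4}{25} (each basis 2-blade squares to minus the product of its generators' squares); cross terms between blades sharing an index anticommute and cancel; the commuting (index-disjoint) pairs give grade-4 terms 2*c*c'*(blade product), which cancel blade by blade — e_{1234}: -\frac{290304}{367205} + \frac{290304}{367205} = 0 — confirming B is simple. So B^2 = \frac{4}{25}.
B^2 = \frac{4}{25} — the series telescopes hyperbolically here: l = \frac{2}{5}, alpha*l = \frac{3}{2}, so exp(alpha B) = cosh(\frac{3}{2}) + (sinh(\frac{3}{2})/(\frac{2}{5}))*B = \cosh{\left(\frac{3}{2} \right)} + (\frac{5 \sinh{\left(\frac{3}{2} \right)}}{2})*B.
Answer: \cosh{\left(\frac{3}{2} \right)} - \frac{180 \sinh{\left(\frac{3}{2} \right)}}{271} e_{12} + \frac{540 \sinh{\left(\frac{3}{2} \right)}}{271} e_{13} - \frac{847 \sinh{\left(\frac{3}{2} \right)}}{271} e_{14} - \frac{336 \sinh{\left(\frac{3}{2} \right)}}{271} e_{24} + \frac{1008 \sinh{\left(\frac{3}{2} \right)}}{271} e_{34}


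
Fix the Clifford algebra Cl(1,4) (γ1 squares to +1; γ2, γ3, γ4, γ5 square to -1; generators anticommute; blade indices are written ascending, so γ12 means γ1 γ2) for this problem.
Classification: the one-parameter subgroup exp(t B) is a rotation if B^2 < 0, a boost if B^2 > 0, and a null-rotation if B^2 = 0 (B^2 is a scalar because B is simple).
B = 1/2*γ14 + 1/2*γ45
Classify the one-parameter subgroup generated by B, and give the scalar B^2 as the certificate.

B^2 term by term: the squares give (1/2)^2*(γ14)^2 + (1/2)^2*(γ45)^2 = 1/4*(+1) + 1/4*(-1) = 0 (each basis 2-blade squares to minus the product of its generators' squares); cross terms between blades sharing an index anticommute and cancel. So B^2 = 0.
Answer: null-rotation, certificate B^2 = 0. Because 0 is invariant under every versor sandwich, the classification follows from its sign alone.


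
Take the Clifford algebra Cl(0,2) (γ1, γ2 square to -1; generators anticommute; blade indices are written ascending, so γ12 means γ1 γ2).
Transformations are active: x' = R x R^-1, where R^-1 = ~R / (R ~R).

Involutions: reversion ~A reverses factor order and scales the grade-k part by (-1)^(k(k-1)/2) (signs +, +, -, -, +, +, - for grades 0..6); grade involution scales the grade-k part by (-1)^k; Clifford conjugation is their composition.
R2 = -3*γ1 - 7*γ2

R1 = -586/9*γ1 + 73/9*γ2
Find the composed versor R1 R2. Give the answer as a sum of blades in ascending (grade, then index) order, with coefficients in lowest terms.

Distribute over the terms of R1 (each basis-blade product reordered to ascending indices, repeated generators contracted through their squares):
(-586/9*γ1) R2 = -586/3 + 4102/9*γ12
(73/9*γ2) R2 = 511/9 + 73/3*γ12
Summing the partial products and collecting blades:
Answer: -1247/9 + 4321/9*γ12


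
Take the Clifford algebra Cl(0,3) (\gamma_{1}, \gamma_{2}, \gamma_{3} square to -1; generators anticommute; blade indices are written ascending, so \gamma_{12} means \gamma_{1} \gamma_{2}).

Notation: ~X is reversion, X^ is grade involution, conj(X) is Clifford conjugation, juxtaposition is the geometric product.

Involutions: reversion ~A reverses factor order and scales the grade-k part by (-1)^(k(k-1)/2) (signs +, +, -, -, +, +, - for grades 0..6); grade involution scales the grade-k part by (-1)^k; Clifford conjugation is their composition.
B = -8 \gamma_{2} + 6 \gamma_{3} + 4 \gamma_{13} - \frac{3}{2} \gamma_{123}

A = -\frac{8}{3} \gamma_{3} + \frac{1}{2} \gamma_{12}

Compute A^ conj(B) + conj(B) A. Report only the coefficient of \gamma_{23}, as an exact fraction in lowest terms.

first term: 16 - \frac{44}{3} \gamma_{1} + \frac{3}{4} \gamma_{3} + 4 \gamma_{12} - \frac{70}{3} \gamma_{23} - 3 \gamma_{123}
second term: -16 - \frac{20}{3} \gamma_{1} + \frac{3}{4} \gamma_{3} - 4 \gamma_{12} - \frac{58}{3} \gamma_{23} - 3 \gamma_{123}
Answer: -\frac{128}{3}


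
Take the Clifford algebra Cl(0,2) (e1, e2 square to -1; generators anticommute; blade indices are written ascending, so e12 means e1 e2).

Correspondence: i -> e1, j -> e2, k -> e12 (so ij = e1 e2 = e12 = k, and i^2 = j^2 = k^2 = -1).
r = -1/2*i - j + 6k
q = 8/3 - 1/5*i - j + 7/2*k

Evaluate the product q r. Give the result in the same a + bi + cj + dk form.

In blades: q = 8/3 - 1/5*e1 - e2 + 7/2*e12, r = -1/2*e1 - e2 + 6*e12.
Distribute q over r term by term (generator squares from the signature, products reordered to ascending indices): (8/3)*r = -4/3*e1 - 8/3*e2 + 16*e12; (-1/5*e1)*r = -1/10 + 6/5*e2 + 1/5*e12; (-e2)*r = -1 - 6*e1 - 1/2*e12; (7/2*e12)*r = -21 + 7/2*e1 - 7/4*e2.
Sum: -221/10 - 23/6*e1 - 193/60*e2 + 157/10*e12; translating back through the correspondence:
Answer: -221/10 - 23/6*i - 193/60*j + 157/10*k


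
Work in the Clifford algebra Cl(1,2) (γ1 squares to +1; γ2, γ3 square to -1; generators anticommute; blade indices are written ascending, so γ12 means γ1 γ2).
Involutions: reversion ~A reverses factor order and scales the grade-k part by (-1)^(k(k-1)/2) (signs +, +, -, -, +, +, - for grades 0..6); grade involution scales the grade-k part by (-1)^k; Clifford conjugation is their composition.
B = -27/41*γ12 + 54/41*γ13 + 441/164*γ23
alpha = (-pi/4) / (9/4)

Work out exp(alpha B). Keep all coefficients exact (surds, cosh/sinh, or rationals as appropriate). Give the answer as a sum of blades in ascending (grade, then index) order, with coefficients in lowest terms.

B^2 term by term: the squares give (-27/41)^2*(γ12)^2 + (54/41)^2*(γ13)^2 + (441/164)^2*(γ23)^2 = 729/1681*(+1) + 2916/1681*(+1) + 194481/26896*(-1) = -81/16 (each basis 2-blade squares to minus the product of its generators' squares); cross terms between blades sharing an index anticommute and cancel. So B^2 = -81/16.
B^2 = -81/16 — the series telescopes trigonometrically here: l = 9/4, alpha*l = -pi/4, so exp(alpha B) = cos(-pi/4) + (sin(-pi/4)/(9/4))*B = sqrt(2)/2 + (-2*sqrt(2)/9)*B.
Answer: sqrt(2)/2 + 6*sqrt(2)/41*γ12 - 12*sqrt(2)/41*γ13 - 49*sqrt(2)/82*γ23


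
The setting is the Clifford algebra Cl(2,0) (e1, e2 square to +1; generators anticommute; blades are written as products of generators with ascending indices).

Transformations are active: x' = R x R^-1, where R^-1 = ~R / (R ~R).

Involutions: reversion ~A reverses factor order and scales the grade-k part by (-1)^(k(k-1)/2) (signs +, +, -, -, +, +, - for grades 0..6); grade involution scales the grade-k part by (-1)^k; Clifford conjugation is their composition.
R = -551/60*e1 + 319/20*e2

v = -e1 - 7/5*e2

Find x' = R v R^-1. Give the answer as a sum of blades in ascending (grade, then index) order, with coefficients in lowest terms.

~R = -551/60*e1 + 319/20*e2, and R ~R = 24389/72, so R^-1 = ~R / (24389/72).
R v = -986/75 + 4321/150*e1 e2
Answer: 6209/3625*e1 + 587/3625*e2


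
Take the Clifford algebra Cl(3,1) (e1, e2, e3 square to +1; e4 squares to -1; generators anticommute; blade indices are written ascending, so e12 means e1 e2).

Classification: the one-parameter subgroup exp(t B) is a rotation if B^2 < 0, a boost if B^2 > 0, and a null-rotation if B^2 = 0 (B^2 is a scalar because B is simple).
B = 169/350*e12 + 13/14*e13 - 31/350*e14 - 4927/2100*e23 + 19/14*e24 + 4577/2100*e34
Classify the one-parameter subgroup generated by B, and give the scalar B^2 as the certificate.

B^2 term by term: the squares give (169/350)^2*(e12)^2 + (13/14)^2*(e13)^2 + (-31/350)^2*(e14)^2 + (-4927/2100)^2*(e23)^2 + (19/14)^2*(e24)^2 + (4577/2100)^2*(e34)^2 = 28561/122500*(-1) + 169/196*(-1) + 961/122500*(+1) + 24275329/4410000*(-1) + 361/196*(+1) + 20948929/4410000*(+1) = 0 (each basis 2-blade squares to minus the product of its generators' squares); cross terms between blades sharing an index anticommute and cancel; the commuting (index-disjoint) pairs give grade-4 terms 2*c*c'*(blade product), which cancel blade by blade — e1234: 773513/367500 - 247/98 + 152737/367500 = 0 — confirming B is simple. So B^2 = 0.
Answer: null-rotation, certificate B^2 = 0. Key observation: B^2 = 0 is a conjugation invariant, so its sign decides the class regardless of the surface form of B.


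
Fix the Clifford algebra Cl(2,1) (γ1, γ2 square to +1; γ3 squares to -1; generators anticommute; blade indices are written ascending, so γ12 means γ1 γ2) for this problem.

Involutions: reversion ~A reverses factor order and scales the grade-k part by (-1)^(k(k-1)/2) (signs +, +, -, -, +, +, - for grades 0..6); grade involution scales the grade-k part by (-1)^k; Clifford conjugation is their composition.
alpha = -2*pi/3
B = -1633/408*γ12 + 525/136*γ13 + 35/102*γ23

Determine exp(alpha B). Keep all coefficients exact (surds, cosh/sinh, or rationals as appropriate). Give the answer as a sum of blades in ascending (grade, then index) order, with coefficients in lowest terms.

B^2 term by term: the squares give (-1633/408)^2*(γ12)^2 + (525/136)^2*(γ13)^2 + (35/102)^2*(γ23)^2 = 2666689/166464*(-1) + 275625/18496*(+1) + 1225/10404*(+1) = -1 (each basis 2-blade squares to minus the product of its generators' squares); cross terms between blades sharing an index anticommute and cancel. So B^2 = -1.
B^2 = -1 — a negative square means the series sums to a rotation: l = 1, alpha*l = -2*pi/3, so exp(alpha B) = cos(-2*pi/3) + (sin(-2*pi/3)/1)*B = -1/2 + (-sqrt(3)/2)*B.
Answer: -1/2 + 1633*sqrt(3)/816*γ12 - 525*sqrt(3)/272*γ13 - 35*sqrt(3)/204*γ23


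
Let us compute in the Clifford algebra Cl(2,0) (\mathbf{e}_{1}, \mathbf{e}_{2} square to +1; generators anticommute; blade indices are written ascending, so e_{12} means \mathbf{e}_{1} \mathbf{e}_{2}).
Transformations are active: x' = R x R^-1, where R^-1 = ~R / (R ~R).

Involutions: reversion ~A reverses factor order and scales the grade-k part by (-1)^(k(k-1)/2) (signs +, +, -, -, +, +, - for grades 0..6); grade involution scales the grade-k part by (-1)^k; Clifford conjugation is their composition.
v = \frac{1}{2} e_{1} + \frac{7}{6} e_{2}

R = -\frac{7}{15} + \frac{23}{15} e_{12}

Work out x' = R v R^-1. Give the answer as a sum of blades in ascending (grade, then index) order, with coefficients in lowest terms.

~R = -\frac{7}{15} - \frac{23}{15} e_{12}, and R ~R = \frac{578}{225}, so R^-1 = ~R / (\frac{578}{225}).
R v = \frac{14}{9} e_{1} - \frac{59}{45} e_{2}
Answer: -\frac{1847}{1734} e_{1} - \frac{399}{578} e_{2}


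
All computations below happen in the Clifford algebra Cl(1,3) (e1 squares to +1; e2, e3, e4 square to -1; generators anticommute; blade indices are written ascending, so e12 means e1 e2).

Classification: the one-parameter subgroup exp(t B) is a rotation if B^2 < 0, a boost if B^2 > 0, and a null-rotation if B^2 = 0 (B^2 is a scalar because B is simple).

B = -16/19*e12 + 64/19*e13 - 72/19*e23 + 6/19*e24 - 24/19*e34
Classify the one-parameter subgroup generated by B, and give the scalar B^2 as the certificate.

B^2 term by term: the squares give (-16/19)^2*(e12)^2 + (64/19)^2*(e13)^2 + (-72/19)^2*(e23)^2 + (6/19)^2*(e24)^2 + (-24/19)^2*(e34)^2 = 256/361*(+1) + 4096/361*(+1) + 5184/361*(-1) + 36/361*(-1) + 576/361*(-1) = -4 (each basis 2-blade squares to minus the product of its generators' squares); cross terms between blades sharing an index anticommute and cancel; the commuting (index-disjoint) pairs give grade-4 terms 2*c*c'*(blade product), which cancel blade by blade — e1234: 768/361 - 768/361 = 0 — confirming B is simple. So B^2 = -4.
Answer: rotation, certificate B^2 = -4. No conjugation can change B^2 = -4; the sign gives the class.


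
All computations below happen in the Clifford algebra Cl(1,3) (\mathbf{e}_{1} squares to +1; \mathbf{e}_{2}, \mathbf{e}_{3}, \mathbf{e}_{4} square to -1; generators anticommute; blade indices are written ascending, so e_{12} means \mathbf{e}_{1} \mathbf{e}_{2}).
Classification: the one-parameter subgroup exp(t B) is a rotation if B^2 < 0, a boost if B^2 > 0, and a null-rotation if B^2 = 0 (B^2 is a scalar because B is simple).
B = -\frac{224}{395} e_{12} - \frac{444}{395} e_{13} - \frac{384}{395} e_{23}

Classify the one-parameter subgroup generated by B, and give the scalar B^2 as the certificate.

B^2 term by term: the squares give (-\frac{224}{395})^2*(e_{12})^2 + (-\frac{444}{395})^2*(e_{13})^2 + (-\frac{384}{395})^2*(e_{23})^2 = \frac{50176}{156025}*(+1) + \frac{197136}{156025}*(+1) + \frac{147456}{156025}*(-1) = \frac{16}{25} (each basis 2-blade squares to minus the product of its generators' squares); cross terms between blades sharing an index anticommute and cancel. So B^2 = \frac{16}{25}.
Answer: boost, certificate B^2 = \frac{16}{25}. No conjugation can change B^2 = \frac{16}{25}; the sign gives the class.


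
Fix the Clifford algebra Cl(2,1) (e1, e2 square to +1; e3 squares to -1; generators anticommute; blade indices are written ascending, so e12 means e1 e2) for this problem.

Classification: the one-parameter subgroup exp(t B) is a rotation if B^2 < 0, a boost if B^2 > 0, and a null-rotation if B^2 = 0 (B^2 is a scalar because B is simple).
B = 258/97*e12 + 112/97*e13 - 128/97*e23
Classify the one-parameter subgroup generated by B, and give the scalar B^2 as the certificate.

B^2 term by term: the squares give (258/97)^2*(e12)^2 + (112/97)^2*(e13)^2 + (-128/97)^2*(e23)^2 = 66564/9409*(-1) + 12544/9409*(+1) + 16384/9409*(+1) = -4 (each basis 2-blade squares to minus the product of its generators' squares); cross terms between blades sharing an index anticommute and cancel. So B^2 = -4.
Answer: rotation, certificate B^2 = -4. The class reads off the invariant scalar -4 directly.


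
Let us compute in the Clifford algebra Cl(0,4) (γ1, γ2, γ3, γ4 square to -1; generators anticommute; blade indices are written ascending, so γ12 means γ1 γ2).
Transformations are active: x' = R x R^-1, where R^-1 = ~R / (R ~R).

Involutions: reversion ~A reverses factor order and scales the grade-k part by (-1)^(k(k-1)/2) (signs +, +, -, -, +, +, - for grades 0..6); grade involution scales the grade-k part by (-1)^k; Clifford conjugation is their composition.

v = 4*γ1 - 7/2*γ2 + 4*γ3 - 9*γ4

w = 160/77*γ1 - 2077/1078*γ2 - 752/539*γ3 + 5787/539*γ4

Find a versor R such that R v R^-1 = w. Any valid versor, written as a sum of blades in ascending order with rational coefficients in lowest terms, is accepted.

Why this works: both vectors square to -501/4, so q(v) = q(w) and R = v + w = 468/77*γ1 - 2925/539*γ2 + 1404/539*γ3 + 936/539*γ4 carries v to w — its own direction survives, the complement (v - w)/2 flips.
Answer: 468/77*γ1 - 2925/539*γ2 + 1404/539*γ3 + 936/539*γ4


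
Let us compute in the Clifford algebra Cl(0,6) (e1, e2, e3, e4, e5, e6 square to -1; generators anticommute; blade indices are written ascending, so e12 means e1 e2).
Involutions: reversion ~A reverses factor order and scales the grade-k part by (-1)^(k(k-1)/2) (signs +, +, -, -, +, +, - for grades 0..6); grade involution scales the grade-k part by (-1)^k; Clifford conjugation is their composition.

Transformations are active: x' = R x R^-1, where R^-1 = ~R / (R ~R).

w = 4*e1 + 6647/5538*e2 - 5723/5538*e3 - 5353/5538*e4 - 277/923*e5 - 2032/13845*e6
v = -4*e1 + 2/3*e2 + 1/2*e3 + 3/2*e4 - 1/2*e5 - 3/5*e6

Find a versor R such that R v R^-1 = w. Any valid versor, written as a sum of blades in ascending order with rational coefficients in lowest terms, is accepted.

Reasoning: v^2 = w^2 = -17599/900 since conjugation preserves the quadratic form; R = v + w = 10339/5538*e2 - 1477/2769*e3 + 1477/2769*e4 - 1477/1846*e5 - 10339/13845*e6 is then valid when invertible, keeping its own part and reversing (v - w)/2.
Answer: 10339/5538*e2 - 1477/2769*e3 + 1477/2769*e4 - 1477/1846*e5 - 10339/13845*e6
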